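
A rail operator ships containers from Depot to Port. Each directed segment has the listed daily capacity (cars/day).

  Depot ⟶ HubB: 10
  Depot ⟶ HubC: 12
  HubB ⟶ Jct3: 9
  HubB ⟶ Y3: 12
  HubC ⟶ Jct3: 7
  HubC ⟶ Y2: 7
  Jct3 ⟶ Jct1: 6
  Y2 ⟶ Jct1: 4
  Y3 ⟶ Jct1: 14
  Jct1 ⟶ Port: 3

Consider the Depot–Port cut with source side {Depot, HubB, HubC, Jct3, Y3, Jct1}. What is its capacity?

10

Edges leaving {Depot, HubB, HubC, Jct3, Y3, Jct1}: HubC→Y2 (7), Jct1→Port (3).
Cut capacity = 7 + 3 = 10.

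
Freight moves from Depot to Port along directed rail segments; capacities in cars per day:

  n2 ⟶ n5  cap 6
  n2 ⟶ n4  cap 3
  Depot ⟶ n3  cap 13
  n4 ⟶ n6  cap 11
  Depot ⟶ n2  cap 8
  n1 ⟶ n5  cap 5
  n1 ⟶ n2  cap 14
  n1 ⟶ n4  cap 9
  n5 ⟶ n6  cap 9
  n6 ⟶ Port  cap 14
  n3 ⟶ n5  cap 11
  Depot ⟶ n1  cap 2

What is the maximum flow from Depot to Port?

14

Augment Depot→n1→n4→n6→Port: bottleneck 2, flow now 2.
Augment Depot→n2→n4→n6→Port: bottleneck 3, flow now 5.
Augment Depot→n2→n5→n6→Port: bottleneck 5, flow now 10.
Augment Depot→n3→n5→n6→Port: bottleneck 4, flow now 14.
No augmenting path remains; maximum flow = 14.
In the residual graph, reachable from Depot: {Depot, n2, n3, n5}.
Min-cut edges: Depot→n1 (2), n2→n4 (3), n5→n6 (9); capacity 2 + 3 + 9 = 14.
This cut is saturated, so no flow can exceed 14.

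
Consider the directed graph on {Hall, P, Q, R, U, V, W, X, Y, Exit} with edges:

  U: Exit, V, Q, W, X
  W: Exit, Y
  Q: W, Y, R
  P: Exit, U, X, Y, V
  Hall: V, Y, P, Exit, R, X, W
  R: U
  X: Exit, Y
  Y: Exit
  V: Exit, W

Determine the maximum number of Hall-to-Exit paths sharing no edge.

7

Assign every edge capacity 1; by Menger, the answer equals the max flow.
Path Hall→Exit (+1); total 1.
Path Hall→P→Exit (+1); total 2.
Path Hall→V→Exit (+1); total 3.
Path Hall→W→Exit (+1); total 4.
Path Hall→X→Exit (+1); total 5.
Path Hall→Y→Exit (+1); total 6.
Path Hall→R→U→Exit (+1); total 7.
No residual Hall→Exit path; max flow = 7.
Certifying cut of size 7: {Hall→Exit, Hall→P, Hall→R, Hall→V, Hall→W, Hall→X, Hall→Y}.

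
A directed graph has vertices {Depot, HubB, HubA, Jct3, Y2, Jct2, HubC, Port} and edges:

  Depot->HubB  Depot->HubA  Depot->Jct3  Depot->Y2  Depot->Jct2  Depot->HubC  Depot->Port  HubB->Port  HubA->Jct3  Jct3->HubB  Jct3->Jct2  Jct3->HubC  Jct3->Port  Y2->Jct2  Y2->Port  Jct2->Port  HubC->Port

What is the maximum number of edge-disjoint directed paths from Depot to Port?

6

Assign every edge capacity 1; by Menger, the answer equals the max flow.
Path Depot→Port (+1); total 1.
Path Depot→HubB→Port (+1); total 2.
Path Depot→Jct3→Port (+1); total 3.
Path Depot→Y2→Port (+1); total 4.
Path Depot→Jct2→Port (+1); total 5.
Path Depot→HubC→Port (+1); total 6.
No residual Depot→Port path; max flow = 6.
Certifying cut of size 6: {Depot→Port, Depot→Y2, HubB→Port, HubC→Port, Jct2→Port, Jct3→Port}.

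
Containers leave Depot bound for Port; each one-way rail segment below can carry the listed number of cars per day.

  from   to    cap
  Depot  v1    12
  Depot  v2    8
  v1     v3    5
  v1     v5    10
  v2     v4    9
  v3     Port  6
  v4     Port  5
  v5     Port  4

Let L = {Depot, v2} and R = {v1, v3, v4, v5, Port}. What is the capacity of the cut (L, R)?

Edges leaving {Depot, v2}: Depot→v1 (12), v2→v4 (9).
Cut capacity = 12 + 9 = 21.

21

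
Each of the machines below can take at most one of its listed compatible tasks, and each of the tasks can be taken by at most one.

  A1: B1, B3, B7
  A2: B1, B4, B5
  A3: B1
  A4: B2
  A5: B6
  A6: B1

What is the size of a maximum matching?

5

Unit-capacity flow: source→left, listed edges, right→sink; max matching = max flow.
Augmenting path A1→B1 (+1); matched 1.
Augmenting path A2→B4 (+1); matched 2.
Augmenting path A4→B2 (+1); matched 3.
Augmenting path A5→B6 (+1); matched 4.
Augmenting path A3→B1→A1→B3 (+1); matched 5.
No augmenting path remains; maximum matching = 5.
König certificate: {A1, A2, A4, A5, B1} is a vertex cover of size 5 (every listed pair touches it), so no matching can be larger.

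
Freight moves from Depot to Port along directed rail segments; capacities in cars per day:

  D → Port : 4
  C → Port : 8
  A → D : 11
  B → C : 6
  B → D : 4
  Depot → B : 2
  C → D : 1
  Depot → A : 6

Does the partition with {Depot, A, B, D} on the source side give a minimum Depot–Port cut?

Given cut capacity: 6 + 4 = 10.
Augment Depot→A→D→Port: bottleneck 4, flow now 4.
Augment Depot→B→C→Port: bottleneck 2, flow now 6.
No augmenting path remains; maximum flow = 6.
In the residual graph, reachable from Depot: {Depot, A, D}.
Min-cut edges: Depot→B (2), D→Port (4); capacity 2 + 4 = 6.
Cut capacity 10 exceeds the max flow 6, so it is not minimum.

No — its capacity is 10, but the minimum cut has capacity 6.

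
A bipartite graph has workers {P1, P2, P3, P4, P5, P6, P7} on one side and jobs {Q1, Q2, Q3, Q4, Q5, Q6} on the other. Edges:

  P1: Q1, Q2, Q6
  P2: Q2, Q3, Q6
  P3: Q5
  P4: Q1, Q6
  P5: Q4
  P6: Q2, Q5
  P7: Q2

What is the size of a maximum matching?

6

Unit-capacity flow: source→left, listed edges, right→sink; max matching = max flow.
Augmenting path P1→Q1 (+1); matched 1.
Augmenting path P2→Q2 (+1); matched 2.
Augmenting path P3→Q5 (+1); matched 3.
Augmenting path P4→Q6 (+1); matched 4.
Augmenting path P5→Q4 (+1); matched 5.
Augmenting path P6→Q2→P2→Q3 (+1); matched 6.
No augmenting path remains; maximum matching = 6.
König certificate: {P1, P2, P4, P5, Q2, Q5} is a vertex cover of size 6 (every listed pair touches it), so no matching can be larger.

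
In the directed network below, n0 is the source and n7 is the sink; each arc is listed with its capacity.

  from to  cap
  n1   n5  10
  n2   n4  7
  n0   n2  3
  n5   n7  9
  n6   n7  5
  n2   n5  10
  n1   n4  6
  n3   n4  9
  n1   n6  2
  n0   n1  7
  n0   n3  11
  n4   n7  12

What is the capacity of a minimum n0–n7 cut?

Augment n0→n1→n4→n7: bottleneck 6, flow now 6.
Augment n0→n1→n5→n7: bottleneck 1, flow now 7.
Augment n0→n2→n4→n7: bottleneck 3, flow now 10.
Augment n0→n3→n4→n7: bottleneck 3, flow now 13.
Augment n0→n3→n4→n1→n5→n7: bottleneck 6, flow now 19. (uses reverse residual edge)
No augmenting path remains; maximum flow = 19.
By max-flow min-cut, the minimum cut capacity equals the max flow.
In the residual graph, reachable from n0: {n0, n3}.
Min-cut edges: n0→n1 (7), n0→n2 (3), n3→n4 (9); capacity 7 + 3 + 9 = 19.

19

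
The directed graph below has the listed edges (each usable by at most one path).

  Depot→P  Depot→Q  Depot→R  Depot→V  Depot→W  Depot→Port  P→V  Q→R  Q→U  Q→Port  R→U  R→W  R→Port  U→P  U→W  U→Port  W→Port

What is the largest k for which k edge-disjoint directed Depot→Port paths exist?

Assign every edge capacity 1; by Menger, the answer equals the max flow.
Path Depot→Port (+1); total 1.
Path Depot→Q→Port (+1); total 2.
Path Depot→R→Port (+1); total 3.
Path Depot→W→Port (+1); total 4.
No residual Depot→Port path; max flow = 4.
Certifying cut of size 4: {Depot→Port, Depot→Q, Depot→R, Depot→W}.

4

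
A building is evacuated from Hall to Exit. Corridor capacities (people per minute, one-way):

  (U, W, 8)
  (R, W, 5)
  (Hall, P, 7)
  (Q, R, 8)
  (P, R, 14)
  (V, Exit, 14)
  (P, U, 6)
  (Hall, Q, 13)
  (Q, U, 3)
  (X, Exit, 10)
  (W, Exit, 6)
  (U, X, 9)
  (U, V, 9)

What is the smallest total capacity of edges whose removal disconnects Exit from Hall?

Augment Hall→P→R→W→Exit: bottleneck 5, flow now 5.
Augment Hall→P→U→V→Exit: bottleneck 2, flow now 7.
Augment Hall→Q→U→V→Exit: bottleneck 3, flow now 10.
Augment Hall→Q→R→P→U→V→Exit: bottleneck 4, flow now 14. (uses reverse residual edge)
No augmenting path remains; maximum flow = 14.
By max-flow min-cut, the minimum cut capacity equals the max flow.
In the residual graph, reachable from Hall: {Hall, P, Q, R}.
Min-cut edges: P→U (6), Q→U (3), R→W (5); capacity 6 + 3 + 5 = 14.

14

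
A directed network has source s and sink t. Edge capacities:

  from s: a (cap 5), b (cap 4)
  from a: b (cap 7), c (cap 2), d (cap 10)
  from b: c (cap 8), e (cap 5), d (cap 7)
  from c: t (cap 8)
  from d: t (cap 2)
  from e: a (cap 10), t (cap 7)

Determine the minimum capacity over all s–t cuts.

9

Augment s→a→c→t: bottleneck 2, flow now 2.
Augment s→a→d→t: bottleneck 2, flow now 4.
Augment s→b→c→t: bottleneck 4, flow now 8.
Augment s→a→b→c→t: bottleneck 1, flow now 9.
No augmenting path remains; maximum flow = 9.
By max-flow min-cut, the minimum cut capacity equals the max flow.
In the residual graph, reachable from s: {s}.
Min-cut edges: s→a (5), s→b (4); capacity 5 + 4 = 9.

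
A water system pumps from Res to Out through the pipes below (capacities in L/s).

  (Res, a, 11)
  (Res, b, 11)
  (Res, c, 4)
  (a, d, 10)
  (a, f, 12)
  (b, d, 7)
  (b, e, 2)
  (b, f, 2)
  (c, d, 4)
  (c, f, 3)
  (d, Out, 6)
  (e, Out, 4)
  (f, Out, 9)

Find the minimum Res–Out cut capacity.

17

Augment Res→a→d→Out: bottleneck 6, flow now 6.
Augment Res→a→f→Out: bottleneck 5, flow now 11.
Augment Res→b→e→Out: bottleneck 2, flow now 13.
Augment Res→b→f→Out: bottleneck 2, flow now 15.
Augment Res→c→f→Out: bottleneck 2, flow now 17.
No augmenting path remains; maximum flow = 17.
By max-flow min-cut, the minimum cut capacity equals the max flow.
In the residual graph, reachable from Res: {Res, a, b, c, d, f}.
Min-cut edges: b→e (2), d→Out (6), f→Out (9); capacity 2 + 6 + 9 = 17.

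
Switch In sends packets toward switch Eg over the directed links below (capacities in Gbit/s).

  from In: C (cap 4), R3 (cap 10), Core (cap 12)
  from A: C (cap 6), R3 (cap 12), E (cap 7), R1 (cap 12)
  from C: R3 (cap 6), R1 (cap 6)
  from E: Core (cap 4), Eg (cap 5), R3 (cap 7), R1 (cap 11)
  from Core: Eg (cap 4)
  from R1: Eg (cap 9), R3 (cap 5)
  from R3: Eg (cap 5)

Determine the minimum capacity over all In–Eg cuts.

13

Augment In→Core→Eg: bottleneck 4, flow now 4.
Augment In→R3→Eg: bottleneck 5, flow now 9.
Augment In→C→R1→Eg: bottleneck 4, flow now 13.
No augmenting path remains; maximum flow = 13.
By max-flow min-cut, the minimum cut capacity equals the max flow.
In the residual graph, reachable from In: {In, Core, R3}.
Min-cut edges: In→C (4), Core→Eg (4), R3→Eg (5); capacity 4 + 4 + 5 = 13.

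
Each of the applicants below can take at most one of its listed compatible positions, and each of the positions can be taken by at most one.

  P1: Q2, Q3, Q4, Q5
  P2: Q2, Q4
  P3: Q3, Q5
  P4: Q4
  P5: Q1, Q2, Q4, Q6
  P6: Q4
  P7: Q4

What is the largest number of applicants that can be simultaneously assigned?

Unit-capacity flow: source→left, listed edges, right→sink; max matching = max flow.
Augmenting path P1→Q2 (+1); matched 1.
Augmenting path P2→Q4 (+1); matched 2.
Augmenting path P3→Q3 (+1); matched 3.
Augmenting path P5→Q1 (+1); matched 4.
Augmenting path P4→Q4→P2→Q2→P1→Q5 (+1); matched 5.
No augmenting path remains; maximum matching = 5.
König certificate: {P1, P2, P3, P5, Q4} is a vertex cover of size 5 (every listed pair touches it), so no matching can be larger.

5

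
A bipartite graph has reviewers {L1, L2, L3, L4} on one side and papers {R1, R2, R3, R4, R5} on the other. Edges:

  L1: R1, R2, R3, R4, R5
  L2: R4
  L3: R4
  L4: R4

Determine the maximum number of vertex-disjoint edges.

2

Unit-capacity flow: source→left, listed edges, right→sink; max matching = max flow.
Augmenting path L1→R1 (+1); matched 1.
Augmenting path L2→R4 (+1); matched 2.
No augmenting path remains; maximum matching = 2.
König certificate: {L1, R4} is a vertex cover of size 2 (every listed pair touches it), so no matching can be larger.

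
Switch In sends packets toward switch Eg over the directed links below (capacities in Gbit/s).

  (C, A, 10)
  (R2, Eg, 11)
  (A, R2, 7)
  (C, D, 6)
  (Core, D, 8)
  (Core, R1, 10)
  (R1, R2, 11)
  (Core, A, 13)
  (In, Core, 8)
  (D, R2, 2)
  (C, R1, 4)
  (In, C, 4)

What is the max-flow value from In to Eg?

Augment In→C→D→R2→Eg: bottleneck 2, flow now 2.
Augment In→C→A→R2→Eg: bottleneck 2, flow now 4.
Augment In→Core→A→R2→Eg: bottleneck 5, flow now 9.
Augment In→Core→R1→R2→Eg: bottleneck 2, flow now 11.
No augmenting path remains; maximum flow = 11.
In the residual graph, reachable from In: {In, C, Core, D, A, R1, R2}.
Min-cut edges: R2→Eg (11); capacity 11 = 11.
This cut is saturated, so no flow can exceed 11.

11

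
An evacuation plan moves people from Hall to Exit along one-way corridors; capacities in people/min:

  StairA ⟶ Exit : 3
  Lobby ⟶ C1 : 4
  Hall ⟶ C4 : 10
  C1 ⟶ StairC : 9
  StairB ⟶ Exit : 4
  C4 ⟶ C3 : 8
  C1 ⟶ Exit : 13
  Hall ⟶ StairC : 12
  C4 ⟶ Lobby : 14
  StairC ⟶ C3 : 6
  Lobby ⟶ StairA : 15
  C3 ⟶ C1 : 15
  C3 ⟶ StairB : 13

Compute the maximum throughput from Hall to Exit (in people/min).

Augment Hall→C4→Lobby→C1→Exit: bottleneck 4, flow now 4.
Augment Hall→C4→Lobby→StairA→Exit: bottleneck 3, flow now 7.
Augment Hall→C4→C3→StairB→Exit: bottleneck 3, flow now 10.
Augment Hall→StairC→C3→StairB→Exit: bottleneck 1, flow now 11.
Augment Hall→StairC→C3→C1→Exit: bottleneck 5, flow now 16.
No augmenting path remains; maximum flow = 16.
In the residual graph, reachable from Hall: {Hall, StairC}.
Min-cut edges: Hall→C4 (10), StairC→C3 (6); capacity 10 + 6 = 16.
This cut is saturated, so no flow can exceed 16.

16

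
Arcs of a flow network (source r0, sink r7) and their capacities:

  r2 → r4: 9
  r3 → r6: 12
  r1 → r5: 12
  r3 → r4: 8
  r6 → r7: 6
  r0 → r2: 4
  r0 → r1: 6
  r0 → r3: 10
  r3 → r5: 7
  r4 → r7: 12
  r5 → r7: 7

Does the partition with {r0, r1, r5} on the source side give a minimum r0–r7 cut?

No — its capacity is 21, but the minimum cut has capacity 20.

Given cut capacity: 4 + 10 + 7 = 21.
Augment r0→r1→r5→r7: bottleneck 6, flow now 6.
Augment r0→r2→r4→r7: bottleneck 4, flow now 10.
Augment r0→r3→r4→r7: bottleneck 8, flow now 18.
Augment r0→r3→r5→r7: bottleneck 1, flow now 19.
Augment r0→r3→r6→r7: bottleneck 1, flow now 20.
No augmenting path remains; maximum flow = 20.
In the residual graph, reachable from r0: {r0}.
Min-cut edges: r0→r1 (6), r0→r2 (4), r0→r3 (10); capacity 6 + 4 + 10 = 20.
Cut capacity 21 exceeds the max flow 20, so it is not minimum.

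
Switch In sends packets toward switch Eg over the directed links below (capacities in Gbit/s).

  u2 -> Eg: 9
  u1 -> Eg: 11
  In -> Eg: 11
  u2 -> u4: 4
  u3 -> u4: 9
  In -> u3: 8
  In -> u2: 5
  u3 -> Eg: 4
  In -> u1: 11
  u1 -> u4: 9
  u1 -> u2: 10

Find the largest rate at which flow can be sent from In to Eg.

Augment In→Eg: bottleneck 11, flow now 11.
Augment In→u1→Eg: bottleneck 11, flow now 22.
Augment In→u2→Eg: bottleneck 5, flow now 27.
Augment In→u3→Eg: bottleneck 4, flow now 31.
No augmenting path remains; maximum flow = 31.
In the residual graph, reachable from In: {In, u3, u4}.
Min-cut edges: In→u1 (11), In→u2 (5), In→Eg (11), u3→Eg (4); capacity 11 + 5 + 11 + 4 = 31.
This cut is saturated, so no flow can exceed 31.

31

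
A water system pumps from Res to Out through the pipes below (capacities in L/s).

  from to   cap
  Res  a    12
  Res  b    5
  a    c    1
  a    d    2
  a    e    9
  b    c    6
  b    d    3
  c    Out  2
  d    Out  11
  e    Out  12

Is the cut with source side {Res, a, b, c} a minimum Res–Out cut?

Given cut capacity: 2 + 9 + 3 + 2 = 16.
Augment Res→a→c→Out: bottleneck 1, flow now 1.
Augment Res→a→d→Out: bottleneck 2, flow now 3.
Augment Res→a→e→Out: bottleneck 9, flow now 12.
Augment Res→b→c→Out: bottleneck 1, flow now 13.
Augment Res→b→d→Out: bottleneck 3, flow now 16.
No augmenting path remains; maximum flow = 16.
Cut capacity 16 equals the max flow, so it is a minimum cut.

Yes — it is a minimum cut (capacity 16).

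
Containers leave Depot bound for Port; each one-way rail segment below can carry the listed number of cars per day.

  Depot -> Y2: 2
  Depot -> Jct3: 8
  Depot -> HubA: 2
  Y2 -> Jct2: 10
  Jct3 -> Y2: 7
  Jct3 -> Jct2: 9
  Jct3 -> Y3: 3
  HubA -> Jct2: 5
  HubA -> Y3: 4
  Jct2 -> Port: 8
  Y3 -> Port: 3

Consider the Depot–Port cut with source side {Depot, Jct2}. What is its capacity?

Edges leaving {Depot, Jct2}: Depot→Y2 (2), Depot→Jct3 (8), Depot→HubA (2), Jct2→Port (8).
Cut capacity = 2 + 8 + 2 + 8 = 20.

20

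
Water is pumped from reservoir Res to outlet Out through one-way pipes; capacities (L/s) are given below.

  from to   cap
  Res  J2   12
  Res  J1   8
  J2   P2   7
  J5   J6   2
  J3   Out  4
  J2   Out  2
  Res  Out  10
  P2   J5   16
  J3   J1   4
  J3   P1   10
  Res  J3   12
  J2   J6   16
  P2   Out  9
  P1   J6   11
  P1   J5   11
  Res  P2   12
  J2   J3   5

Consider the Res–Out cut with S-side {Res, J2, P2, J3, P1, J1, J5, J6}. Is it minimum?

Yes — it is a minimum cut (capacity 25).

Given cut capacity: 10 + 2 + 9 + 4 = 25.
Augment Res→Out: bottleneck 10, flow now 10.
Augment Res→J2→Out: bottleneck 2, flow now 12.
Augment Res→P2→Out: bottleneck 9, flow now 21.
Augment Res→J3→Out: bottleneck 4, flow now 25.
No augmenting path remains; maximum flow = 25.
Cut capacity 25 equals the max flow, so it is a minimum cut.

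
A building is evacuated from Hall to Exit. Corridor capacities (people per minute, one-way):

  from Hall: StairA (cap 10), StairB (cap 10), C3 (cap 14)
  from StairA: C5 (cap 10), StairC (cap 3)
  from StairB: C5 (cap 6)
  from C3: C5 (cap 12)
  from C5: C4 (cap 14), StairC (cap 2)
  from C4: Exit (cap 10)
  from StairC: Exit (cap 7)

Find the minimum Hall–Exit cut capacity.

Augment Hall→StairA→StairC→Exit: bottleneck 3, flow now 3.
Augment Hall→StairA→C5→C4→Exit: bottleneck 7, flow now 10.
Augment Hall→StairB→C5→C4→Exit: bottleneck 3, flow now 13.
Augment Hall→StairB→C5→StairC→Exit: bottleneck 2, flow now 15.
No augmenting path remains; maximum flow = 15.
By max-flow min-cut, the minimum cut capacity equals the max flow.
In the residual graph, reachable from Hall: {Hall, StairA, StairB, C3, C5, C4}.
Min-cut edges: StairA→StairC (3), C5→StairC (2), C4→Exit (10); capacity 3 + 2 + 10 = 15.

15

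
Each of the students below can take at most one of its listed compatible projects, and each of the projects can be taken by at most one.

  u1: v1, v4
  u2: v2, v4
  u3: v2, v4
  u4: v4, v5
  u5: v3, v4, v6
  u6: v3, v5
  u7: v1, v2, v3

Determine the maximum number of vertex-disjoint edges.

6

Unit-capacity flow: source→left, listed edges, right→sink; max matching = max flow.
Augmenting path u1→v1 (+1); matched 1.
Augmenting path u2→v2 (+1); matched 2.
Augmenting path u3→v4 (+1); matched 3.
Augmenting path u4→v5 (+1); matched 4.
Augmenting path u5→v3 (+1); matched 5.
Augmenting path u6→v3→u5→v6 (+1); matched 6.
No augmenting path remains; maximum matching = 6.
König certificate: {u5, v1, v2, v3, v4, v5} is a vertex cover of size 6 (every listed pair touches it), so no matching can be larger.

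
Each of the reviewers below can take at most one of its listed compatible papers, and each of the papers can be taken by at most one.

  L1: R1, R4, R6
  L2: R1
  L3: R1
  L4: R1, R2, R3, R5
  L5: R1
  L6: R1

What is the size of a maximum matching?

3

Unit-capacity flow: source→left, listed edges, right→sink; max matching = max flow.
Augmenting path L1→R1 (+1); matched 1.
Augmenting path L4→R2 (+1); matched 2.
Augmenting path L2→R1→L1→R4 (+1); matched 3.
No augmenting path remains; maximum matching = 3.
König certificate: {L1, L4, R1} is a vertex cover of size 3 (every listed pair touches it), so no matching can be larger.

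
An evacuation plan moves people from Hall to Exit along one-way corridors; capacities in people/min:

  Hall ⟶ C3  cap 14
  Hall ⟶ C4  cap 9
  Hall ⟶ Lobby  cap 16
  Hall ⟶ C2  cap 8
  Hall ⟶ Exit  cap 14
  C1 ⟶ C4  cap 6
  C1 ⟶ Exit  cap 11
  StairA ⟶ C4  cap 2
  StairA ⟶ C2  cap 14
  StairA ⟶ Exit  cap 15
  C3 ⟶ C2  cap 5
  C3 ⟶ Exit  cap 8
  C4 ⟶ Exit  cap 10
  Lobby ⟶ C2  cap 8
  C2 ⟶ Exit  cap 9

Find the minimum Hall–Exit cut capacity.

Augment Hall→Exit: bottleneck 14, flow now 14.
Augment Hall→C3→Exit: bottleneck 8, flow now 22.
Augment Hall→C4→Exit: bottleneck 9, flow now 31.
Augment Hall→C2→Exit: bottleneck 8, flow now 39.
Augment Hall→C3→C2→Exit: bottleneck 1, flow now 40.
No augmenting path remains; maximum flow = 40.
By max-flow min-cut, the minimum cut capacity equals the max flow.
In the residual graph, reachable from Hall: {Hall, C3, Lobby, C2}.
Min-cut edges: Hall→C4 (9), Hall→Exit (14), C3→Exit (8), C2→Exit (9); capacity 9 + 14 + 8 + 9 = 40.

40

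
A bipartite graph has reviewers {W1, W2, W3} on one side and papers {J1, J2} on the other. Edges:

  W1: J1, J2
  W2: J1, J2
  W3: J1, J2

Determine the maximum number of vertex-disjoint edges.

2

Unit-capacity flow: source→left, listed edges, right→sink; max matching = max flow.
Augmenting path W1→J1 (+1); matched 1.
Augmenting path W2→J2 (+1); matched 2.
No augmenting path remains; maximum matching = 2.
König certificate: {J1, J2} is a vertex cover of size 2 (every listed pair touches it), so no matching can be larger.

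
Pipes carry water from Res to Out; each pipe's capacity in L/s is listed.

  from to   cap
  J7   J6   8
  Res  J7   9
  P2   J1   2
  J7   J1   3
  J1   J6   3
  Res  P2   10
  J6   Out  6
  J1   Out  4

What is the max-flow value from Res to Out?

10

Augment Res→J7→J6→Out: bottleneck 6, flow now 6.
Augment Res→J7→J1→Out: bottleneck 3, flow now 9.
Augment Res→P2→J1→Out: bottleneck 1, flow now 10.
No augmenting path remains; maximum flow = 10.
In the residual graph, reachable from Res: {Res, J7, P2, J6, J1}.
Min-cut edges: J6→Out (6), J1→Out (4); capacity 6 + 4 = 10.
This cut is saturated, so no flow can exceed 10.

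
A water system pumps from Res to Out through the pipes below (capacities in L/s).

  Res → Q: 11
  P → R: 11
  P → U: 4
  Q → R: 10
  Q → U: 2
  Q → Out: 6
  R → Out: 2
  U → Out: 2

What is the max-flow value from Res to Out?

Augment Res→Q→Out: bottleneck 6, flow now 6.
Augment Res→Q→R→Out: bottleneck 2, flow now 8.
Augment Res→Q→U→Out: bottleneck 2, flow now 10.
No augmenting path remains; maximum flow = 10.
In the residual graph, reachable from Res: {Res, Q, R}.
Min-cut edges: Q→U (2), Q→Out (6), R→Out (2); capacity 2 + 6 + 2 = 10.
This cut is saturated, so no flow can exceed 10.

10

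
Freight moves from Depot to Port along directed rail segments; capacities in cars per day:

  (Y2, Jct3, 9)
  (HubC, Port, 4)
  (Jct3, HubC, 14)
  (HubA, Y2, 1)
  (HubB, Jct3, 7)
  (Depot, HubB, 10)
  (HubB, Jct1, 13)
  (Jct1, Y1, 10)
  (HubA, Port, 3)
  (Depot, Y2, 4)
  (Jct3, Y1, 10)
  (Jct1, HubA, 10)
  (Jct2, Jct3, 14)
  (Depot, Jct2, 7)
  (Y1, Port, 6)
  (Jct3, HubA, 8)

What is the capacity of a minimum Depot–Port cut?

Augment Depot→HubB→Jct3→HubC→Port: bottleneck 4, flow now 4.
Augment Depot→HubB→Jct3→HubA→Port: bottleneck 3, flow now 7.
Augment Depot→HubB→Jct1→Y1→Port: bottleneck 3, flow now 10.
Augment Depot→Y2→Jct3→Y1→Port: bottleneck 3, flow now 13.
No augmenting path remains; maximum flow = 13.
By max-flow min-cut, the minimum cut capacity equals the max flow.
In the residual graph, reachable from Depot: {Depot, HubB, Y2, Jct2, Jct3, Jct1, HubC, HubA, Y1}.
Min-cut edges: HubC→Port (4), HubA→Port (3), Y1→Port (6); capacity 4 + 3 + 6 = 13.

13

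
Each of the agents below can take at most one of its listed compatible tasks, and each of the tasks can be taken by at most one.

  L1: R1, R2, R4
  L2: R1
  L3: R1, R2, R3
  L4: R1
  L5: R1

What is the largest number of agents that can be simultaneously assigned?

3

Unit-capacity flow: source→left, listed edges, right→sink; max matching = max flow.
Augmenting path L1→R1 (+1); matched 1.
Augmenting path L3→R2 (+1); matched 2.
Augmenting path L2→R1→L1→R4 (+1); matched 3.
No augmenting path remains; maximum matching = 3.
König certificate: {L1, L3, R1} is a vertex cover of size 3 (every listed pair touches it), so no matching can be larger.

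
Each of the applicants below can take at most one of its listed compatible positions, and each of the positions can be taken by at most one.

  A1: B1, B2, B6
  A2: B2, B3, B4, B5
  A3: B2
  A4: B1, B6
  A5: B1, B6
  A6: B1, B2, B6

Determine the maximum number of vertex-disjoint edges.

4

Unit-capacity flow: source→left, listed edges, right→sink; max matching = max flow.
Augmenting path A1→B1 (+1); matched 1.
Augmenting path A2→B2 (+1); matched 2.
Augmenting path A4→B6 (+1); matched 3.
Augmenting path A3→B2→A2→B3 (+1); matched 4.
No augmenting path remains; maximum matching = 4.
König certificate: {A2, B1, B2, B6} is a vertex cover of size 4 (every listed pair touches it), so no matching can be larger.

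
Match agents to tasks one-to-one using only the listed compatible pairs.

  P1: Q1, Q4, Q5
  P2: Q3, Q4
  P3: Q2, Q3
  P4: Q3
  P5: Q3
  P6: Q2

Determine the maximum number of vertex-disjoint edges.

Unit-capacity flow: source→left, listed edges, right→sink; max matching = max flow.
Augmenting path P1→Q1 (+1); matched 1.
Augmenting path P2→Q3 (+1); matched 2.
Augmenting path P3→Q2 (+1); matched 3.
Augmenting path P4→Q3→P2→Q4 (+1); matched 4.
No augmenting path remains; maximum matching = 4.
König certificate: {P1, P2, Q2, Q3} is a vertex cover of size 4 (every listed pair touches it), so no matching can be larger.

4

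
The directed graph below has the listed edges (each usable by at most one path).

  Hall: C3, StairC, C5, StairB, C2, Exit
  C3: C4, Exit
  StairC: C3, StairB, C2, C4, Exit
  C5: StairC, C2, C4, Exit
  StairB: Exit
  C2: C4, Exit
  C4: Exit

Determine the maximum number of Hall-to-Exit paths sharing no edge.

Assign every edge capacity 1; by Menger, the answer equals the max flow.
Path Hall→Exit (+1); total 1.
Path Hall→C3→Exit (+1); total 2.
Path Hall→StairC→Exit (+1); total 3.
Path Hall→C5→Exit (+1); total 4.
Path Hall→StairB→Exit (+1); total 5.
Path Hall→C2→Exit (+1); total 6.
No residual Hall→Exit path; max flow = 6.
Certifying cut of size 6: {Hall→C2, Hall→C3, Hall→C5, Hall→Exit, Hall→StairB, Hall→StairC}.

6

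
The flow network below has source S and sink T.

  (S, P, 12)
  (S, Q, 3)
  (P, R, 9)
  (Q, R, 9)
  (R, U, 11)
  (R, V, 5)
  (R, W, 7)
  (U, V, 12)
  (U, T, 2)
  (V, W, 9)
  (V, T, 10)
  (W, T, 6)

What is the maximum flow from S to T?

12

Augment S→P→R→U→T: bottleneck 2, flow now 2.
Augment S→P→R→V→T: bottleneck 5, flow now 7.
Augment S→P→R→W→T: bottleneck 2, flow now 9.
Augment S→Q→R→W→T: bottleneck 3, flow now 12.
No augmenting path remains; maximum flow = 12.
In the residual graph, reachable from S: {S, P}.
Min-cut edges: S→Q (3), P→R (9); capacity 3 + 9 = 12.
This cut is saturated, so no flow can exceed 12.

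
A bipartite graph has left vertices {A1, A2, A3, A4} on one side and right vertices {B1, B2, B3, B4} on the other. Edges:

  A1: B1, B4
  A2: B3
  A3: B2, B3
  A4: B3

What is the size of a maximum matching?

Unit-capacity flow: source→left, listed edges, right→sink; max matching = max flow.
Augmenting path A1→B1 (+1); matched 1.
Augmenting path A2→B3 (+1); matched 2.
Augmenting path A3→B2 (+1); matched 3.
No augmenting path remains; maximum matching = 3.
König certificate: {A1, A3, B3} is a vertex cover of size 3 (every listed pair touches it), so no matching can be larger.

3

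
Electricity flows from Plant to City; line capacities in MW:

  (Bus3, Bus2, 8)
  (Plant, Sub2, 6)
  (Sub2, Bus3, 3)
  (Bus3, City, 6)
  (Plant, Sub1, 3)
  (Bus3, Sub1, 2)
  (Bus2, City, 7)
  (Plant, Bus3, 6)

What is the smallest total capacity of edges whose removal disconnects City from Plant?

Augment Plant→Bus3→City: bottleneck 6, flow now 6.
Augment Plant→Sub2→Bus3→Bus2→City: bottleneck 3, flow now 9.
No augmenting path remains; maximum flow = 9.
By max-flow min-cut, the minimum cut capacity equals the max flow.
In the residual graph, reachable from Plant: {Plant, Sub2, Sub1}.
Min-cut edges: Plant→Bus3 (6), Sub2→Bus3 (3); capacity 6 + 3 = 9.

9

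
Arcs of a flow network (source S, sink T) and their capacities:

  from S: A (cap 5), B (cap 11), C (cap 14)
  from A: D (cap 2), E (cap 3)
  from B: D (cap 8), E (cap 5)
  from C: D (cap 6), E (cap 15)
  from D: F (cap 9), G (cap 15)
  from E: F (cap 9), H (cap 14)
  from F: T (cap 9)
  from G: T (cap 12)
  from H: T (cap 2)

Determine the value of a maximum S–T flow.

23

Augment S→A→D→F→T: bottleneck 2, flow now 2.
Augment S→A→E→F→T: bottleneck 3, flow now 5.
Augment S→B→D→F→T: bottleneck 4, flow now 9.
Augment S→B→D→G→T: bottleneck 4, flow now 13.
Augment S→B→E→H→T: bottleneck 2, flow now 15.
Augment S→C→D→G→T: bottleneck 6, flow now 21.
Augment S→B→E→F→D→G→T: bottleneck 1, flow now 22. (uses reverse residual edge)
Augment S→C→E→F→D→G→T: bottleneck 1, flow now 23. (uses reverse residual edge)
No augmenting path remains; maximum flow = 23.
In the residual graph, reachable from S: {S, A, B, C, D, E, F, G, H}.
Min-cut edges: F→T (9), G→T (12), H→T (2); capacity 9 + 12 + 2 = 23.
This cut is saturated, so no flow can exceed 23.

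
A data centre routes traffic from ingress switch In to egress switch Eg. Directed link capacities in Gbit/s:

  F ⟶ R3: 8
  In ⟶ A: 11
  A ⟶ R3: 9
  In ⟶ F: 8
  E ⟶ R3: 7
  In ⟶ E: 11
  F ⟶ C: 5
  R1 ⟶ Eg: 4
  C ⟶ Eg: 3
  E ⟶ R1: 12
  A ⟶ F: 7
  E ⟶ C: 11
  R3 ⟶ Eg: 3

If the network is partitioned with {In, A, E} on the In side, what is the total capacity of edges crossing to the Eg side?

Edges leaving {In, A, E}: In→F (8), A→F (7), A→R3 (9), E→R3 (7), E→R1 (12), E→C (11).
Cut capacity = 8 + 7 + 9 + 7 + 12 + 11 = 54.

54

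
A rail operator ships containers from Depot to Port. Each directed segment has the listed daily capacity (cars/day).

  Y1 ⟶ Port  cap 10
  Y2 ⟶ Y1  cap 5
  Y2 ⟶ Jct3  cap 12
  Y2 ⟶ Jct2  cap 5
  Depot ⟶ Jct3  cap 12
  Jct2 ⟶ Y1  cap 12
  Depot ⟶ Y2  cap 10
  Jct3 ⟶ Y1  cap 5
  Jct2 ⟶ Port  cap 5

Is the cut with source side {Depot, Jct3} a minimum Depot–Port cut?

Yes — it is a minimum cut (capacity 15).

Given cut capacity: 10 + 5 = 15.
Augment Depot→Y2→Y1→Port: bottleneck 5, flow now 5.
Augment Depot→Y2→Jct2→Port: bottleneck 5, flow now 10.
Augment Depot→Jct3→Y1→Port: bottleneck 5, flow now 15.
No augmenting path remains; maximum flow = 15.
Cut capacity 15 equals the max flow, so it is a minimum cut.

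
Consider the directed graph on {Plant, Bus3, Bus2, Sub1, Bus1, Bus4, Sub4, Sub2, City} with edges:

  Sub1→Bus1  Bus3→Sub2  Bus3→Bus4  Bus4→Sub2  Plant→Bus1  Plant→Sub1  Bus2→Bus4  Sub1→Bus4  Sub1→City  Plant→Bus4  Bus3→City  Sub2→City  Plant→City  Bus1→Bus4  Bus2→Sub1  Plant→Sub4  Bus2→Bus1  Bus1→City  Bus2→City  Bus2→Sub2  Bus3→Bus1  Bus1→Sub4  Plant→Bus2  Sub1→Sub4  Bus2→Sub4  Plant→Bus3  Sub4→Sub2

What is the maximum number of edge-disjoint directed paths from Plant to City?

6

Assign every edge capacity 1; by Menger, the answer equals the max flow.
Path Plant→City (+1); total 1.
Path Plant→Bus3→City (+1); total 2.
Path Plant→Bus2→City (+1); total 3.
Path Plant→Sub1→City (+1); total 4.
Path Plant→Bus1→City (+1); total 5.
Path Plant→Bus4→Sub2→City (+1); total 6.
No residual Plant→City path; max flow = 6.
Certifying cut of size 6: {Plant→Bus1, Plant→Bus2, Plant→Bus3, Plant→City, Plant→Sub1, Sub2→City}.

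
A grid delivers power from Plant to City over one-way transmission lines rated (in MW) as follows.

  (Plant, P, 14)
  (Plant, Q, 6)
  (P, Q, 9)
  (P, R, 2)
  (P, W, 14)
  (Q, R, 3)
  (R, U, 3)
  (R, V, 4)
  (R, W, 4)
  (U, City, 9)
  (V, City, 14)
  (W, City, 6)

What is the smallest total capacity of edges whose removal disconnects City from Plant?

11

Augment Plant→P→W→City: bottleneck 6, flow now 6.
Augment Plant→P→R→U→City: bottleneck 2, flow now 8.
Augment Plant→Q→R→U→City: bottleneck 1, flow now 9.
Augment Plant→Q→R→V→City: bottleneck 2, flow now 11.
No augmenting path remains; maximum flow = 11.
By max-flow min-cut, the minimum cut capacity equals the max flow.
In the residual graph, reachable from Plant: {Plant, P, Q, W}.
Min-cut edges: P→R (2), Q→R (3), W→City (6); capacity 2 + 3 + 6 = 11.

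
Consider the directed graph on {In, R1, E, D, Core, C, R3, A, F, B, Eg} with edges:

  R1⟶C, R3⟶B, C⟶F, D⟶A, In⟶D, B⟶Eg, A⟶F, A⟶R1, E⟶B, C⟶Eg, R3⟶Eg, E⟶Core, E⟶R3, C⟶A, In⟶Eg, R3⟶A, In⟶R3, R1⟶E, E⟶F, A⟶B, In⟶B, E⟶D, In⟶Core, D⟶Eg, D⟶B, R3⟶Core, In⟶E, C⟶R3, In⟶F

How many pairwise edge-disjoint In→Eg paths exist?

Assign every edge capacity 1; by Menger, the answer equals the max flow.
Path In→Eg (+1); total 1.
Path In→D→Eg (+1); total 2.
Path In→R3→Eg (+1); total 3.
Path In→B→Eg (+1); total 4.
Path In→E→D→A→R1→C→Eg (+1); total 5.
No residual In→Eg path; max flow = 5.
Certifying cut of size 5: {In→B, In→D, In→E, In→Eg, In→R3}.

5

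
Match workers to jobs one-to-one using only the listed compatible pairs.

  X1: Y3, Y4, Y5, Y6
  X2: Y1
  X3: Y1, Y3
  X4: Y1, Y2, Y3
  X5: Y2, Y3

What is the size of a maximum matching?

Unit-capacity flow: source→left, listed edges, right→sink; max matching = max flow.
Augmenting path X1→Y3 (+1); matched 1.
Augmenting path X2→Y1 (+1); matched 2.
Augmenting path X4→Y2 (+1); matched 3.
Augmenting path X3→Y3→X1→Y4 (+1); matched 4.
No augmenting path remains; maximum matching = 4.
König certificate: {X1, Y1, Y2, Y3} is a vertex cover of size 4 (every listed pair touches it), so no matching can be larger.

4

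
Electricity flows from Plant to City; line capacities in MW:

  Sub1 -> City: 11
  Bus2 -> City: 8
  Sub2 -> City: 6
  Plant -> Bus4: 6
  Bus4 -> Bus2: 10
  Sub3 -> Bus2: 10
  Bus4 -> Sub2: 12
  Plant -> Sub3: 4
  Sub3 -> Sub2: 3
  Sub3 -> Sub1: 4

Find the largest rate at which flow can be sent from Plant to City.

Augment Plant→Sub3→Sub2→City: bottleneck 3, flow now 3.
Augment Plant→Sub3→Sub1→City: bottleneck 1, flow now 4.
Augment Plant→Bus4→Sub2→City: bottleneck 3, flow now 7.
Augment Plant→Bus4→Bus2→City: bottleneck 3, flow now 10.
No augmenting path remains; maximum flow = 10.
In the residual graph, reachable from Plant: {Plant}.
Min-cut edges: Plant→Sub3 (4), Plant→Bus4 (6); capacity 4 + 6 = 10.
This cut is saturated, so no flow can exceed 10.

10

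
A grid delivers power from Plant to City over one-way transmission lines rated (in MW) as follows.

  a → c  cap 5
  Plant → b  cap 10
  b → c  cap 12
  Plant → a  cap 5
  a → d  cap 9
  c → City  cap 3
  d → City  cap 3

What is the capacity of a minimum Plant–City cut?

Augment Plant→a→c→City: bottleneck 3, flow now 3.
Augment Plant→a→d→City: bottleneck 2, flow now 5.
Augment Plant→b→c→a→d→City: bottleneck 1, flow now 6. (uses reverse residual edge)
No augmenting path remains; maximum flow = 6.
By max-flow min-cut, the minimum cut capacity equals the max flow.
In the residual graph, reachable from Plant: {Plant, a, b, c, d}.
Min-cut edges: c→City (3), d→City (3); capacity 3 + 3 = 6.

6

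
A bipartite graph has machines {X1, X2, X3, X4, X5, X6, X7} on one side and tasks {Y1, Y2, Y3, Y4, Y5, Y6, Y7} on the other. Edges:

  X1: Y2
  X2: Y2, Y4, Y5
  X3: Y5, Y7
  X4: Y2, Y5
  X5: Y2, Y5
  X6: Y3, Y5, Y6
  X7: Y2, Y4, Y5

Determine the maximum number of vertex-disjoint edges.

Unit-capacity flow: source→left, listed edges, right→sink; max matching = max flow.
Augmenting path X1→Y2 (+1); matched 1.
Augmenting path X2→Y4 (+1); matched 2.
Augmenting path X3→Y5 (+1); matched 3.
Augmenting path X6→Y3 (+1); matched 4.
Augmenting path X4→Y5→X3→Y7 (+1); matched 5.
No augmenting path remains; maximum matching = 5.
König certificate: {X3, X6, Y2, Y4, Y5} is a vertex cover of size 5 (every listed pair touches it), so no matching can be larger.

5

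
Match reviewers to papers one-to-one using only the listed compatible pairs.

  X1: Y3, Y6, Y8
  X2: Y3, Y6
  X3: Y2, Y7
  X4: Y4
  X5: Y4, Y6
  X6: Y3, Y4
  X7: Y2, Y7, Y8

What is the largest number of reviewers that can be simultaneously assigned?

Unit-capacity flow: source→left, listed edges, right→sink; max matching = max flow.
Augmenting path X1→Y3 (+1); matched 1.
Augmenting path X2→Y6 (+1); matched 2.
Augmenting path X3→Y2 (+1); matched 3.
Augmenting path X4→Y4 (+1); matched 4.
Augmenting path X7→Y7 (+1); matched 5.
Augmenting path X6→Y3→X1→Y8 (+1); matched 6.
No augmenting path remains; maximum matching = 6.
König certificate: {X1, X3, X7, Y3, Y4, Y6} is a vertex cover of size 6 (every listed pair touches it), so no matching can be larger.

6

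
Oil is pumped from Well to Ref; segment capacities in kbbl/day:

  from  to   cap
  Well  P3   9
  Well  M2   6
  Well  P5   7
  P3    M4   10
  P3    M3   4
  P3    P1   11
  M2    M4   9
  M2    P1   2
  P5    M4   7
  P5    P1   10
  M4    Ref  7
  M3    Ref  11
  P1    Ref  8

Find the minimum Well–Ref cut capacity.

Augment Well→P3→M4→Ref: bottleneck 7, flow now 7.
Augment Well→P3→M3→Ref: bottleneck 2, flow now 9.
Augment Well→M2→P1→Ref: bottleneck 2, flow now 11.
Augment Well→P5→P1→Ref: bottleneck 6, flow now 17.
Augment Well→M2→M4→P3→M3→Ref: bottleneck 2, flow now 19. (uses reverse residual edge)
No augmenting path remains; maximum flow = 19.
By max-flow min-cut, the minimum cut capacity equals the max flow.
In the residual graph, reachable from Well: {Well, P3, M2, P5, M4, P1}.
Min-cut edges: P3→M3 (4), M4→Ref (7), P1→Ref (8); capacity 4 + 7 + 8 = 19.

19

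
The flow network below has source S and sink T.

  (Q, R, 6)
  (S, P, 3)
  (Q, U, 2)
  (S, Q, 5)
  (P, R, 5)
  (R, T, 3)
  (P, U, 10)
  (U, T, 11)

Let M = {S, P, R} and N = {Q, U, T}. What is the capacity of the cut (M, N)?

Edges leaving {S, P, R}: S→Q (5), P→U (10), R→T (3).
Cut capacity = 5 + 10 + 3 = 18.

18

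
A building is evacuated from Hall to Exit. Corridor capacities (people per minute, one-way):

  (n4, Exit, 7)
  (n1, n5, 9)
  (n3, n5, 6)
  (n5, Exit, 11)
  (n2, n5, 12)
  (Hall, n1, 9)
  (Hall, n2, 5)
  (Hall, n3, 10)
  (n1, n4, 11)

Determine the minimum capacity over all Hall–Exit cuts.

Augment Hall→n1→n4→Exit: bottleneck 7, flow now 7.
Augment Hall→n1→n5→Exit: bottleneck 2, flow now 9.
Augment Hall→n2→n5→Exit: bottleneck 5, flow now 14.
Augment Hall→n3→n5→Exit: bottleneck 4, flow now 18.
No augmenting path remains; maximum flow = 18.
By max-flow min-cut, the minimum cut capacity equals the max flow.
In the residual graph, reachable from Hall: {Hall, n1, n2, n3, n4, n5}.
Min-cut edges: n4→Exit (7), n5→Exit (11); capacity 7 + 11 = 18.

18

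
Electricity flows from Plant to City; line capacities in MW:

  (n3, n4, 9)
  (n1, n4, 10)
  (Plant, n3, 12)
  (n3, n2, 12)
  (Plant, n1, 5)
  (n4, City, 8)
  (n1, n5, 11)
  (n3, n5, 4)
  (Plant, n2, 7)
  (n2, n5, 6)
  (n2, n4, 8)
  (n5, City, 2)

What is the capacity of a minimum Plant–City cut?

Augment Plant→n1→n4→City: bottleneck 5, flow now 5.
Augment Plant→n2→n4→City: bottleneck 3, flow now 8.
Augment Plant→n2→n5→City: bottleneck 2, flow now 10.
No augmenting path remains; maximum flow = 10.
By max-flow min-cut, the minimum cut capacity equals the max flow.
In the residual graph, reachable from Plant: {Plant, n1, n2, n3, n4, n5}.
Min-cut edges: n4→City (8), n5→City (2); capacity 8 + 2 = 10.

10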